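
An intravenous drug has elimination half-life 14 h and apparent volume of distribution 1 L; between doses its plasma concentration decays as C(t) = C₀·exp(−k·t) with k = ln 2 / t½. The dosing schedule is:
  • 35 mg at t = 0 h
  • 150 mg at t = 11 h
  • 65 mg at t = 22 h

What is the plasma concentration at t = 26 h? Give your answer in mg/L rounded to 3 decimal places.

k = ln 2 / 14 = 0.04951 per h
Dose 1 (35 mg at t=0 h): 35·exp(−0.04951·26) = 9.661 mg/L
Dose 2 (150 mg at t=11 h): 150·exp(−0.04951·15) = 71.377 mg/L
Dose 3 (65 mg at t=22 h): 65·exp(−0.04951·4) = 53.322 mg/L
C(26) = 9.661 + 71.377 + 53.322 = 134.360 mg/L

134.360 mg/L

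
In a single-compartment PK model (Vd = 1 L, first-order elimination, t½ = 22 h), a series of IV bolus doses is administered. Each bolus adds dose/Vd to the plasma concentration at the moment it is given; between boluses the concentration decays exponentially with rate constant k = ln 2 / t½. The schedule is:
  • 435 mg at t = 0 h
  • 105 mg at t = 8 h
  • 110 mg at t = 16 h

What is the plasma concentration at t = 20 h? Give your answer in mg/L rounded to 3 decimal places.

400.565 mg/L

k = ln 2 / 22 = 0.03151 per h
Dose 1 (435 mg at t=0 h): 435·exp(−0.03151·20) = 231.646 mg/L
Dose 2 (105 mg at t=8 h): 105·exp(−0.03151·12) = 71.943 mg/L
Dose 3 (110 mg at t=16 h): 110·exp(−0.03151·4) = 96.975 mg/L
C(20) = 231.646 + 71.943 + 96.975 = 400.565 mg/L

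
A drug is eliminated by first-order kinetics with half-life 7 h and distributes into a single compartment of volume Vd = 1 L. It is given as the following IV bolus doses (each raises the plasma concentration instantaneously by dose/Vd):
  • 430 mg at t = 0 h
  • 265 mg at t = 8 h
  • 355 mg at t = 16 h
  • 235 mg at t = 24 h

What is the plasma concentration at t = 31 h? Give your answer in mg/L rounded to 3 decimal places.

k = ln 2 / 7 = 0.09902 per h
Dose 1 (430 mg at t=0 h): 430·exp(−0.09902·31) = 19.968 mg/L
Dose 2 (265 mg at t=8 h): 265·exp(−0.09902·23) = 27.174 mg/L
Dose 3 (355 mg at t=16 h): 355·exp(−0.09902·15) = 80.383 mg/L
Dose 4 (235 mg at t=24 h): 235·exp(−0.09902·7) = 117.500 mg/L
C(31) = 19.968 + 27.174 + 80.383 + 117.500 = 245.025 mg/L

245.025 mg/L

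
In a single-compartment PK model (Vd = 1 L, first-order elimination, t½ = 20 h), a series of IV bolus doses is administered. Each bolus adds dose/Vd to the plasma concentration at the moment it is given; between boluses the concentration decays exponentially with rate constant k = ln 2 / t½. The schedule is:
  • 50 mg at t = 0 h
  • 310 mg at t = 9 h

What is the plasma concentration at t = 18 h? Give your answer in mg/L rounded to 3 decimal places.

253.728 mg/L

k = ln 2 / 20 = 0.03466 per h
Dose 1 (50 mg at t=0 h): 50·exp(−0.03466·18) = 26.794 mg/L
Dose 2 (310 mg at t=9 h): 310·exp(−0.03466·9) = 226.933 mg/L
C(18) = 26.794 + 226.933 = 253.728 mg/L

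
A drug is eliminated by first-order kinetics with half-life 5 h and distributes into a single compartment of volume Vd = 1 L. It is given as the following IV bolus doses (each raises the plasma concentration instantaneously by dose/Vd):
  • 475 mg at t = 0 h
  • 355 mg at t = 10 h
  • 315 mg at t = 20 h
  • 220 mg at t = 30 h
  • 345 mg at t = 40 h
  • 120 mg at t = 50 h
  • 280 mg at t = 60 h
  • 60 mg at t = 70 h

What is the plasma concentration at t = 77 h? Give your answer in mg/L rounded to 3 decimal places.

54.631 mg/L

k = ln 2 / 5 = 0.13863 per h
Dose 1 (475 mg at t=0 h): 475·exp(−0.13863·77) = 0.011 mg/L
Dose 2 (355 mg at t=10 h): 355·exp(−0.13863·67) = 0.033 mg/L
Dose 3 (315 mg at t=20 h): 315·exp(−0.13863·57) = 0.117 mg/L
Dose 4 (220 mg at t=30 h): 220·exp(−0.13863·47) = 0.326 mg/L
Dose 5 (345 mg at t=40 h): 345·exp(−0.13863·37) = 2.043 mg/L
Dose 6 (120 mg at t=50 h): 120·exp(−0.13863·27) = 2.842 mg/L
Dose 7 (280 mg at t=60 h): 280·exp(−0.13863·17) = 26.525 mg/L
Dose 8 (60 mg at t=70 h): 60·exp(−0.13863·7) = 22.736 mg/L
C(77) = 0.011 + 0.033 + 0.117 + 0.326 + 2.043 + 2.842 + 26.525 + 22.736 = 54.631 mg/L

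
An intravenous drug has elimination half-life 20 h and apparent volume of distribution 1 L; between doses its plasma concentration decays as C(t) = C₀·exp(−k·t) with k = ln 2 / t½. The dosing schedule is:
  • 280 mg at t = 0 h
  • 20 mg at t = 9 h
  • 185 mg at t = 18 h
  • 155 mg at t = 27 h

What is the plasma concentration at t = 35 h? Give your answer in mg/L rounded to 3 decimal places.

311.470 mg/L

k = ln 2 / 20 = 0.03466 per h
Dose 1 (280 mg at t=0 h): 280·exp(−0.03466·35) = 83.244 mg/L
Dose 2 (20 mg at t=9 h): 20·exp(−0.03466·26) = 8.123 mg/L
Dose 3 (185 mg at t=18 h): 185·exp(−0.03466·17) = 102.635 mg/L
Dose 4 (155 mg at t=27 h): 155·exp(−0.03466·8) = 117.468 mg/L
C(35) = 83.244 + 8.123 + 102.635 + 117.468 = 311.470 mg/L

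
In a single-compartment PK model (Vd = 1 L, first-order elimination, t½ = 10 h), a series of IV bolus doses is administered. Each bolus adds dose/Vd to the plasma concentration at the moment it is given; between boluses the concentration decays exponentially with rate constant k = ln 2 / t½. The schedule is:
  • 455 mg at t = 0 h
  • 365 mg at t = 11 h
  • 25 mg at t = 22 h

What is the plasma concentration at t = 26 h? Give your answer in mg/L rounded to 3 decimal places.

k = ln 2 / 10 = 0.06931 per h
Dose 1 (455 mg at t=0 h): 455·exp(−0.06931·26) = 75.047 mg/L
Dose 2 (365 mg at t=11 h): 365·exp(−0.06931·15) = 129.047 mg/L
Dose 3 (25 mg at t=22 h): 25·exp(−0.06931·4) = 18.946 mg/L
C(26) = 75.047 + 129.047 + 18.946 = 223.040 mg/L

223.040 mg/L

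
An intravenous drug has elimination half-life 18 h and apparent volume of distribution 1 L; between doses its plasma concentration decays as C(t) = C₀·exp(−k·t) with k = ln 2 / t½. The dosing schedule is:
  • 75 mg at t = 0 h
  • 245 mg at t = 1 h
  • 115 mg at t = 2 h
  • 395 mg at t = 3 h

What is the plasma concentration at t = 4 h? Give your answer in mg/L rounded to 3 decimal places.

769.117 mg/L

k = ln 2 / 18 = 0.03851 per h
Dose 1 (75 mg at t=0 h): 75·exp(−0.03851·4) = 64.293 mg/L
Dose 2 (245 mg at t=1 h): 245·exp(−0.03851·3) = 218.270 mg/L
Dose 3 (115 mg at t=2 h): 115·exp(−0.03851·2) = 106.476 mg/L
Dose 4 (395 mg at t=3 h): 395·exp(−0.03851·1) = 380.078 mg/L
C(4) = 64.293 + 218.270 + 106.476 + 380.078 = 769.117 mg/L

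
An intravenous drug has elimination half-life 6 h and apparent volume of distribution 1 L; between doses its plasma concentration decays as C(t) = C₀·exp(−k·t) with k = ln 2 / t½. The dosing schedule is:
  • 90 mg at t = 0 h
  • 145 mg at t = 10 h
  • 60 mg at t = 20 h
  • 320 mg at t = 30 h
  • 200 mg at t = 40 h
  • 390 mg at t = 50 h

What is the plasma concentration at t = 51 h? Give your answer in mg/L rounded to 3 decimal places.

k = ln 2 / 6 = 0.11552 per h
Dose 1 (90 mg at t=0 h): 90·exp(−0.11552·51) = 0.249 mg/L
Dose 2 (145 mg at t=10 h): 145·exp(−0.11552·41) = 1.272 mg/L
Dose 3 (60 mg at t=20 h): 60·exp(−0.11552·31) = 1.670 mg/L
Dose 4 (320 mg at t=30 h): 320·exp(−0.11552·21) = 28.284 mg/L
Dose 5 (200 mg at t=40 h): 200·exp(−0.11552·11) = 56.123 mg/L
Dose 6 (390 mg at t=50 h): 390·exp(−0.11552·1) = 347.451 mg/L
C(51) = 0.249 + 1.272 + 1.670 + 28.284 + 56.123 + 347.451 = 435.048 mg/L

435.048 mg/L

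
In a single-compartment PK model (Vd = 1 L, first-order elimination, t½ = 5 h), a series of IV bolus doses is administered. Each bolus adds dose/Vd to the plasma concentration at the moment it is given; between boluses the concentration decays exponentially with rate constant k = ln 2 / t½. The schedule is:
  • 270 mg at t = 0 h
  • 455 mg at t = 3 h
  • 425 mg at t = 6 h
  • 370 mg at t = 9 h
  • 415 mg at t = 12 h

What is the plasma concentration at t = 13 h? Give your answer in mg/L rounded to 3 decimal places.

893.116 mg/L

k = ln 2 / 5 = 0.13863 per h
Dose 1 (270 mg at t=0 h): 270·exp(−0.13863·13) = 44.533 mg/L
Dose 2 (455 mg at t=3 h): 455·exp(−0.13863·10) = 113.750 mg/L
Dose 3 (425 mg at t=6 h): 425·exp(−0.13863·7) = 161.045 mg/L
Dose 4 (370 mg at t=9 h): 370·exp(−0.13863·4) = 212.509 mg/L
Dose 5 (415 mg at t=12 h): 415·exp(−0.13863·1) = 361.278 mg/L
C(13) = 44.533 + 113.750 + 161.045 + 212.509 + 361.278 = 893.116 mg/L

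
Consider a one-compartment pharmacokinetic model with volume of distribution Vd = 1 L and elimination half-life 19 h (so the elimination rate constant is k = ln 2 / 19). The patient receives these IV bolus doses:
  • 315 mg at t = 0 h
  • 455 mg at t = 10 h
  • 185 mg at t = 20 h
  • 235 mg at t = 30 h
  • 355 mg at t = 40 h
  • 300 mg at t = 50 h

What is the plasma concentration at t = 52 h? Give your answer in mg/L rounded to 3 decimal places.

816.478 mg/L

k = ln 2 / 19 = 0.03648 per h
Dose 1 (315 mg at t=0 h): 315·exp(−0.03648·52) = 47.254 mg/L
Dose 2 (455 mg at t=10 h): 455·exp(−0.03648·42) = 98.305 mg/L
Dose 3 (185 mg at t=20 h): 185·exp(−0.03648·32) = 57.567 mg/L
Dose 4 (235 mg at t=30 h): 235·exp(−0.03648·22) = 105.319 mg/L
Dose 5 (355 mg at t=40 h): 355·exp(−0.03648·12) = 229.142 mg/L
Dose 6 (300 mg at t=50 h): 300·exp(−0.03648·2) = 278.891 mg/L
C(52) = 47.254 + 98.305 + 57.567 + 105.319 + 229.142 + 278.891 = 816.478 mg/L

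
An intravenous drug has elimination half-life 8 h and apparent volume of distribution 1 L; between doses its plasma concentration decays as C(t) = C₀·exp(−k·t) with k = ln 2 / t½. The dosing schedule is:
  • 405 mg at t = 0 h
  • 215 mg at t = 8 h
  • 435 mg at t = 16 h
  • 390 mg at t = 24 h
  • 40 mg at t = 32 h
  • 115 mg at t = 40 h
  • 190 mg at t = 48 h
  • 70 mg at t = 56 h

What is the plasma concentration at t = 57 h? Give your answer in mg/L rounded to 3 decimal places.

223.054 mg/L

k = ln 2 / 8 = 0.08664 per h
Dose 1 (405 mg at t=0 h): 405·exp(−0.08664·57) = 2.901 mg/L
Dose 2 (215 mg at t=8 h): 215·exp(−0.08664·49) = 3.081 mg/L
Dose 3 (435 mg at t=16 h): 435·exp(−0.08664·41) = 12.466 mg/L
Dose 4 (390 mg at t=24 h): 390·exp(−0.08664·33) = 22.352 mg/L
Dose 5 (40 mg at t=32 h): 40·exp(−0.08664·25) = 4.585 mg/L
Dose 6 (115 mg at t=40 h): 115·exp(−0.08664·17) = 26.364 mg/L
Dose 7 (190 mg at t=48 h): 190·exp(−0.08664·9) = 87.115 mg/L
Dose 8 (70 mg at t=56 h): 70·exp(−0.08664·1) = 64.190 mg/L
C(57) = 2.901 + 3.081 + 12.466 + 22.352 + 4.585 + 26.364 + 87.115 + 64.190 = 223.054 mg/L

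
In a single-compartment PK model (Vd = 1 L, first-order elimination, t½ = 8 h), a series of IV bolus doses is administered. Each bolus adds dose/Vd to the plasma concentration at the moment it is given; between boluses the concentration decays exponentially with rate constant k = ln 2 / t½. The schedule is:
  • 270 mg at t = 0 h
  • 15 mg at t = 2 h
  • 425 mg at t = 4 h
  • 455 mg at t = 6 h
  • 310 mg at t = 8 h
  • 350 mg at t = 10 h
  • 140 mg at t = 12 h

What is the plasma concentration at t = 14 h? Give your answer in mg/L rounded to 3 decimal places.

k = ln 2 / 8 = 0.08664 per h
Dose 1 (270 mg at t=0 h): 270·exp(−0.08664·14) = 80.271 mg/L
Dose 2 (15 mg at t=2 h): 15·exp(−0.08664·12) = 5.303 mg/L
Dose 3 (425 mg at t=4 h): 425·exp(−0.08664·10) = 178.690 mg/L
Dose 4 (455 mg at t=6 h): 455·exp(−0.08664·8) = 227.500 mg/L
Dose 5 (310 mg at t=8 h): 310·exp(−0.08664·6) = 184.327 mg/L
Dose 6 (350 mg at t=10 h): 350·exp(−0.08664·4) = 247.487 mg/L
Dose 7 (140 mg at t=12 h): 140·exp(−0.08664·2) = 117.725 mg/L
C(14) = 80.271 + 5.303 + 178.690 + 227.500 + 184.327 + 247.487 + 117.725 = 1041.305 mg/L

1041.305 mg/L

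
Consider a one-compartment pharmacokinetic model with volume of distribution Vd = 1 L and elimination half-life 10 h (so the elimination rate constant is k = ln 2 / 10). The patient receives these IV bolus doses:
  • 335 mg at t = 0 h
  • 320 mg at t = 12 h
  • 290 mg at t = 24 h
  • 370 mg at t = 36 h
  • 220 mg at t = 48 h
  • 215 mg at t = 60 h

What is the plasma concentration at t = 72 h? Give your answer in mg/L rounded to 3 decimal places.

183.468 mg/L

k = ln 2 / 10 = 0.06931 per h
Dose 1 (335 mg at t=0 h): 335·exp(−0.06931·72) = 2.278 mg/L
Dose 2 (320 mg at t=12 h): 320·exp(−0.06931·60) = 5.000 mg/L
Dose 3 (290 mg at t=24 h): 290·exp(−0.06931·48) = 10.410 mg/L
Dose 4 (370 mg at t=36 h): 370·exp(−0.06931·36) = 30.514 mg/L
Dose 5 (220 mg at t=48 h): 220·exp(−0.06931·24) = 41.682 mg/L
Dose 6 (215 mg at t=60 h): 215·exp(−0.06931·12) = 93.584 mg/L
C(72) = 2.278 + 5.000 + 10.410 + 30.514 + 41.682 + 93.584 = 183.468 mg/L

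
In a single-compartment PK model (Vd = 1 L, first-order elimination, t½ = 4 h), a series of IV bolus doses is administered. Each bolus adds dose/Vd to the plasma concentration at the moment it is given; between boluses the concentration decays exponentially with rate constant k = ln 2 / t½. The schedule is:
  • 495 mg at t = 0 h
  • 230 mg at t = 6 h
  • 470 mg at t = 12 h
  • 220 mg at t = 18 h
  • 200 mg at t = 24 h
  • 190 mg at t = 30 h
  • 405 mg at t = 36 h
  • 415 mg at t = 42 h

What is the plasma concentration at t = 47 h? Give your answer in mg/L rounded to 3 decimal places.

k = ln 2 / 4 = 0.17329 per h
Dose 1 (495 mg at t=0 h): 495·exp(−0.17329·47) = 0.144 mg/L
Dose 2 (230 mg at t=6 h): 230·exp(−0.17329·41) = 0.189 mg/L
Dose 3 (470 mg at t=12 h): 470·exp(−0.17329·35) = 1.092 mg/L
Dose 4 (220 mg at t=18 h): 220·exp(−0.17329·29) = 1.445 mg/L
Dose 5 (200 mg at t=24 h): 200·exp(−0.17329·23) = 3.716 mg/L
Dose 6 (190 mg at t=30 h): 190·exp(−0.17329·17) = 9.986 mg/L
Dose 7 (405 mg at t=36 h): 405·exp(−0.17329·11) = 60.204 mg/L
Dose 8 (415 mg at t=42 h): 415·exp(−0.17329·5) = 174.486 mg/L
C(47) = 0.144 + 0.189 + 1.092 + 1.445 + 3.716 + 9.986 + 60.204 + 174.486 = 251.261 mg/L

251.261 mg/L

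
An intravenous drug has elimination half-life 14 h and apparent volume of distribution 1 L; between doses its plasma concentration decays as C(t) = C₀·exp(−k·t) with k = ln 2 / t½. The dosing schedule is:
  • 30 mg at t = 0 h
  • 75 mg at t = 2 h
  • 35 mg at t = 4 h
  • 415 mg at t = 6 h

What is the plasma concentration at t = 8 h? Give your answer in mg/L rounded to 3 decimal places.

480.500 mg/L

k = ln 2 / 14 = 0.04951 per h
Dose 1 (30 mg at t=0 h): 30·exp(−0.04951·8) = 20.189 mg/L
Dose 2 (75 mg at t=2 h): 75·exp(−0.04951·6) = 55.725 mg/L
Dose 3 (35 mg at t=4 h): 35·exp(−0.04951·4) = 28.712 mg/L
Dose 4 (415 mg at t=6 h): 415·exp(−0.04951·2) = 375.875 mg/L
C(8) = 20.189 + 55.725 + 28.712 + 375.875 = 480.500 mg/L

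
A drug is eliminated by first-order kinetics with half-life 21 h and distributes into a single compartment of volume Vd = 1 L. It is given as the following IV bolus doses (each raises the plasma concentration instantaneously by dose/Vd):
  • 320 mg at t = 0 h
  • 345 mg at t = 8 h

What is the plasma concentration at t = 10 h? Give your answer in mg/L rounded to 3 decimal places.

553.000 mg/L

k = ln 2 / 21 = 0.03301 per h
Dose 1 (320 mg at t=0 h): 320·exp(−0.03301·10) = 230.039 mg/L
Dose 2 (345 mg at t=8 h): 345·exp(−0.03301·2) = 322.961 mg/L
C(10) = 230.039 + 322.961 = 553.000 mg/L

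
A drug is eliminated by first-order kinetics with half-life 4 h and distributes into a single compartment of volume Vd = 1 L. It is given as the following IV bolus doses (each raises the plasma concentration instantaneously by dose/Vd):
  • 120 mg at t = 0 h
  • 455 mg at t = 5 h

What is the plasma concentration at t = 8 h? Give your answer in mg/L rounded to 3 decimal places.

k = ln 2 / 4 = 0.17329 per h
Dose 1 (120 mg at t=0 h): 120·exp(−0.17329·8) = 30.000 mg/L
Dose 2 (455 mg at t=5 h): 455·exp(−0.17329·3) = 270.545 mg/L
C(8) = 30.000 + 270.545 = 300.545 mg/L

300.545 mg/L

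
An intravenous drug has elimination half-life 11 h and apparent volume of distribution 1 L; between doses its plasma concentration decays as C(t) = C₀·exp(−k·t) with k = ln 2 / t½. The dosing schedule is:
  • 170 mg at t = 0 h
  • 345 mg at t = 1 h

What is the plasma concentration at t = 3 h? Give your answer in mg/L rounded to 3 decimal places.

444.867 mg/L

k = ln 2 / 11 = 0.06301 per h
Dose 1 (170 mg at t=0 h): 170·exp(−0.06301·3) = 140.718 mg/L
Dose 2 (345 mg at t=1 h): 345·exp(−0.06301·2) = 304.149 mg/L
C(3) = 140.718 + 304.149 = 444.867 mg/L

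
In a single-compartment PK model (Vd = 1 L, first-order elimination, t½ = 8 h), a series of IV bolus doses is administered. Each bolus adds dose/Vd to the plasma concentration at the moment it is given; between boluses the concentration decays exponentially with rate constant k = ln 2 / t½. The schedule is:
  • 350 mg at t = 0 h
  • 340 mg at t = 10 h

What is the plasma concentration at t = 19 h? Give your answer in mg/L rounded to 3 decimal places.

k = ln 2 / 8 = 0.08664 per h
Dose 1 (350 mg at t=0 h): 350·exp(−0.08664·19) = 67.472 mg/L
Dose 2 (340 mg at t=10 h): 340·exp(−0.08664·9) = 155.891 mg/L
C(19) = 67.472 + 155.891 = 223.362 mg/L

223.362 mg/L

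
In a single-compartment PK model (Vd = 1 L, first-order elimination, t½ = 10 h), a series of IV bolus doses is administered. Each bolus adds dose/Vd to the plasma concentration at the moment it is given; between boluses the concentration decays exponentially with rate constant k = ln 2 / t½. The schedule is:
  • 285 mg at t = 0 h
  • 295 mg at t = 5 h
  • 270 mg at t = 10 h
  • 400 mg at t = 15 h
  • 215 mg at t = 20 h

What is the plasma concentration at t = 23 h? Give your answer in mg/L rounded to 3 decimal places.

656.617 mg/L

k = ln 2 / 10 = 0.06931 per h
Dose 1 (285 mg at t=0 h): 285·exp(−0.06931·23) = 57.873 mg/L
Dose 2 (295 mg at t=5 h): 295·exp(−0.06931·18) = 84.717 mg/L
Dose 3 (270 mg at t=10 h): 270·exp(−0.06931·13) = 109.654 mg/L
Dose 4 (400 mg at t=15 h): 400·exp(−0.06931·8) = 229.740 mg/L
Dose 5 (215 mg at t=20 h): 215·exp(−0.06931·3) = 174.634 mg/L
C(23) = 57.873 + 84.717 + 109.654 + 229.740 + 174.634 = 656.617 mg/L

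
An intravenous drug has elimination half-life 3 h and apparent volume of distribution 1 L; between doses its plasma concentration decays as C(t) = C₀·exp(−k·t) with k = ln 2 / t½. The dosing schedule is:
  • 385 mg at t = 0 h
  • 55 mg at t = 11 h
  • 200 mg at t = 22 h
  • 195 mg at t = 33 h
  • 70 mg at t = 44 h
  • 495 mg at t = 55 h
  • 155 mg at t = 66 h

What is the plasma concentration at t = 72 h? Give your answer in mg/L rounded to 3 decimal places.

k = ln 2 / 3 = 0.23105 per h
Dose 1 (385 mg at t=0 h): 385·exp(−0.23105·72) = 0.000 mg/L
Dose 2 (55 mg at t=11 h): 55·exp(−0.23105·61) = 0.000 mg/L
Dose 3 (200 mg at t=22 h): 200·exp(−0.23105·50) = 0.002 mg/L
Dose 4 (195 mg at t=33 h): 195·exp(−0.23105·39) = 0.024 mg/L
Dose 5 (70 mg at t=44 h): 70·exp(−0.23105·28) = 0.109 mg/L
Dose 6 (495 mg at t=55 h): 495·exp(−0.23105·17) = 9.745 mg/L
Dose 7 (155 mg at t=66 h): 155·exp(−0.23105·6) = 38.750 mg/L
C(72) = 0.000 + 0.000 + 0.002 + 0.024 + 0.109 + 9.745 + 38.750 = 48.629 mg/L

48.629 mg/L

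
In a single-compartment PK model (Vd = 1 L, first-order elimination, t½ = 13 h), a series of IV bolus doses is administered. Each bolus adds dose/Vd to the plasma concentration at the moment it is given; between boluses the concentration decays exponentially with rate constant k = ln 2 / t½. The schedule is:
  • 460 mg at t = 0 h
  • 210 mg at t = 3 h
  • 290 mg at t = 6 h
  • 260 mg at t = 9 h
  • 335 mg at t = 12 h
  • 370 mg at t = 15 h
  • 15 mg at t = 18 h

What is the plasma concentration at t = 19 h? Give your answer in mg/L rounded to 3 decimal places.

k = ln 2 / 13 = 0.05332 per h
Dose 1 (460 mg at t=0 h): 460·exp(−0.05332·19) = 167.029 mg/L
Dose 2 (210 mg at t=3 h): 210·exp(−0.05332·16) = 89.479 mg/L
Dose 3 (290 mg at t=6 h): 290·exp(−0.05332·13) = 145.000 mg/L
Dose 4 (260 mg at t=9 h): 260·exp(−0.05332·10) = 152.550 mg/L
Dose 5 (335 mg at t=12 h): 335·exp(−0.05332·7) = 230.649 mg/L
Dose 6 (370 mg at t=15 h): 370·exp(−0.05332·4) = 298.935 mg/L
Dose 7 (15 mg at t=18 h): 15·exp(−0.05332·1) = 14.221 mg/L
C(19) = 167.029 + 89.479 + 145.000 + 152.550 + 230.649 + 298.935 + 14.221 = 1097.863 mg/L

1097.863 mg/L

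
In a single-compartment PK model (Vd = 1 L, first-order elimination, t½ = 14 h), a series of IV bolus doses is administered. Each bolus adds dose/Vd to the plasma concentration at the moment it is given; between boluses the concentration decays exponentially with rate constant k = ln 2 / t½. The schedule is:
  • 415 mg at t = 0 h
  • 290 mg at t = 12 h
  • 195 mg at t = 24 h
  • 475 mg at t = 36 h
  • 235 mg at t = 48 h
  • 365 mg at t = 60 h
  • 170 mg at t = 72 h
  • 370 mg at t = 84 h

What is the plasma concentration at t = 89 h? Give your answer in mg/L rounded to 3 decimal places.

533.556 mg/L

k = ln 2 / 14 = 0.04951 per h
Dose 1 (415 mg at t=0 h): 415·exp(−0.04951·89) = 5.062 mg/L
Dose 2 (290 mg at t=12 h): 290·exp(−0.04951·77) = 6.408 mg/L
Dose 3 (195 mg at t=24 h): 195·exp(−0.04951·65) = 7.805 mg/L
Dose 4 (475 mg at t=36 h): 475·exp(−0.04951·53) = 34.441 mg/L
Dose 5 (235 mg at t=48 h): 235·exp(−0.04951·41) = 30.866 mg/L
Dose 6 (365 mg at t=60 h): 365·exp(−0.04951·29) = 86.842 mg/L
Dose 7 (170 mg at t=72 h): 170·exp(−0.04951·17) = 73.268 mg/L
Dose 8 (370 mg at t=84 h): 370·exp(−0.04951·5) = 288.862 mg/L
C(89) = 5.062 + 6.408 + 7.805 + 34.441 + 30.866 + 86.842 + 73.268 + 288.862 = 533.556 mg/L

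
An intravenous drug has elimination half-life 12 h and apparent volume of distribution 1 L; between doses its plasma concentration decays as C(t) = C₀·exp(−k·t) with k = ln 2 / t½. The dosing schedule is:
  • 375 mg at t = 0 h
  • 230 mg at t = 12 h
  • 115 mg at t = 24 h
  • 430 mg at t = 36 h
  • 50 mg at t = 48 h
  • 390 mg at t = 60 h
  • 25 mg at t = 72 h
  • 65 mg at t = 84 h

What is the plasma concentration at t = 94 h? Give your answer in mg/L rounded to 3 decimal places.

k = ln 2 / 12 = 0.05776 per h
Dose 1 (375 mg at t=0 h): 375·exp(−0.05776·94) = 1.644 mg/L
Dose 2 (230 mg at t=12 h): 230·exp(−0.05776·82) = 2.017 mg/L
Dose 3 (115 mg at t=24 h): 115·exp(−0.05776·70) = 2.017 mg/L
Dose 4 (430 mg at t=36 h): 430·exp(−0.05776·58) = 15.083 mg/L
Dose 5 (50 mg at t=48 h): 50·exp(−0.05776·46) = 3.508 mg/L
Dose 6 (390 mg at t=60 h): 390·exp(−0.05776·34) = 54.720 mg/L
Dose 7 (25 mg at t=72 h): 25·exp(−0.05776·22) = 7.015 mg/L
Dose 8 (65 mg at t=84 h): 65·exp(−0.05776·10) = 36.480 mg/L
C(94) = 1.644 + 2.017 + 2.017 + 15.083 + 3.508 + 54.720 + 7.015 + 36.480 = 122.484 mg/L

122.484 mg/L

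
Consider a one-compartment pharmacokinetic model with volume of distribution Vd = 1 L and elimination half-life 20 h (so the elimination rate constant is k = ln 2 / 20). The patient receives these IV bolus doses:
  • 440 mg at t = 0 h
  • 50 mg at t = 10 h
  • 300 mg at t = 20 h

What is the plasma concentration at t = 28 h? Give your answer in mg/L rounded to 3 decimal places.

k = ln 2 / 20 = 0.03466 per h
Dose 1 (440 mg at t=0 h): 440·exp(−0.03466·28) = 166.729 mg/L
Dose 2 (50 mg at t=10 h): 50·exp(−0.03466·18) = 26.794 mg/L
Dose 3 (300 mg at t=20 h): 300·exp(−0.03466·8) = 227.357 mg/L
C(28) = 166.729 + 26.794 + 227.357 = 420.881 mg/L

420.881 mg/L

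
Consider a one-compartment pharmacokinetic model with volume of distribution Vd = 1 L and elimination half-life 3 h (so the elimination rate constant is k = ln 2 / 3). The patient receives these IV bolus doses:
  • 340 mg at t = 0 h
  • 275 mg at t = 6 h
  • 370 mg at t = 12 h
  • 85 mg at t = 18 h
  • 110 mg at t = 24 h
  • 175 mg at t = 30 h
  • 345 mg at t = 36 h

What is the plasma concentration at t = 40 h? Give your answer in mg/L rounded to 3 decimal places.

k = ln 2 / 3 = 0.23105 per h
Dose 1 (340 mg at t=0 h): 340·exp(−0.23105·40) = 0.033 mg/L
Dose 2 (275 mg at t=6 h): 275·exp(−0.23105·34) = 0.107 mg/L
Dose 3 (370 mg at t=12 h): 370·exp(−0.23105·28) = 0.574 mg/L
Dose 4 (85 mg at t=18 h): 85·exp(−0.23105·22) = 0.527 mg/L
Dose 5 (110 mg at t=24 h): 110·exp(−0.23105·16) = 2.728 mg/L
Dose 6 (175 mg at t=30 h): 175·exp(−0.23105·10) = 17.362 mg/L
Dose 7 (345 mg at t=36 h): 345·exp(−0.23105·4) = 136.913 mg/L
C(40) = 0.033 + 0.107 + 0.574 + 0.527 + 2.728 + 17.362 + 136.913 = 158.244 mg/L

158.244 mg/L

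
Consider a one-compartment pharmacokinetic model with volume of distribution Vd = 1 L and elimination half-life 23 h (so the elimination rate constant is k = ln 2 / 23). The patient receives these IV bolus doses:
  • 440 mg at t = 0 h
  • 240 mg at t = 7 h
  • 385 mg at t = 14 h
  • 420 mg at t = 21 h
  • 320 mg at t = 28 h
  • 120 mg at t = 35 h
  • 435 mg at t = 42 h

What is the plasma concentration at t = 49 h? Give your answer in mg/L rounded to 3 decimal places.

k = ln 2 / 23 = 0.03014 per h
Dose 1 (440 mg at t=0 h): 440·exp(−0.03014·49) = 100.491 mg/L
Dose 2 (240 mg at t=7 h): 240·exp(−0.03014·42) = 67.687 mg/L
Dose 3 (385 mg at t=14 h): 385·exp(−0.03014·35) = 134.082 mg/L
Dose 4 (420 mg at t=21 h): 420·exp(−0.03014·28) = 180.625 mg/L
Dose 5 (320 mg at t=28 h): 320·exp(−0.03014·21) = 169.940 mg/L
Dose 6 (120 mg at t=35 h): 120·exp(−0.03014·14) = 78.695 mg/L
Dose 7 (435 mg at t=42 h): 435·exp(−0.03014·7) = 352.267 mg/L
C(49) = 100.491 + 67.687 + 134.082 + 180.625 + 169.940 + 78.695 + 352.267 = 1083.787 mg/L

1083.787 mg/L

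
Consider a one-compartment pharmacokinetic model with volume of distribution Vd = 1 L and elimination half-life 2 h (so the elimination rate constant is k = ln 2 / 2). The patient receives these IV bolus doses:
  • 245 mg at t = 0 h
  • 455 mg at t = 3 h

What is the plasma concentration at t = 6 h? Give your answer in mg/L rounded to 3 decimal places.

k = ln 2 / 2 = 0.34657 per h
Dose 1 (245 mg at t=0 h): 245·exp(−0.34657·6) = 30.625 mg/L
Dose 2 (455 mg at t=3 h): 455·exp(−0.34657·3) = 160.867 mg/L
C(6) = 30.625 + 160.867 = 191.492 mg/L

191.492 mg/L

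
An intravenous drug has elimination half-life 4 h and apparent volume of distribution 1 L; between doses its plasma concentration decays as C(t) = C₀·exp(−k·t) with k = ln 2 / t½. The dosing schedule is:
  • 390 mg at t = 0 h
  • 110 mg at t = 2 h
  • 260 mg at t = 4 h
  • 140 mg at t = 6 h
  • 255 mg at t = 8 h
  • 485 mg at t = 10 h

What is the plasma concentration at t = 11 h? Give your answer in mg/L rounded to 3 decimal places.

k = ln 2 / 4 = 0.17329 per h
Dose 1 (390 mg at t=0 h): 390·exp(−0.17329·11) = 57.974 mg/L
Dose 2 (110 mg at t=2 h): 110·exp(−0.17329·9) = 23.125 mg/L
Dose 3 (260 mg at t=4 h): 260·exp(−0.17329·7) = 77.298 mg/L
Dose 4 (140 mg at t=6 h): 140·exp(−0.17329·5) = 58.863 mg/L
Dose 5 (255 mg at t=8 h): 255·exp(−0.17329·3) = 151.624 mg/L
Dose 6 (485 mg at t=10 h): 485·exp(−0.17329·1) = 407.835 mg/L
C(11) = 57.974 + 23.125 + 77.298 + 58.863 + 151.624 + 407.835 = 776.718 mg/L

776.718 mg/L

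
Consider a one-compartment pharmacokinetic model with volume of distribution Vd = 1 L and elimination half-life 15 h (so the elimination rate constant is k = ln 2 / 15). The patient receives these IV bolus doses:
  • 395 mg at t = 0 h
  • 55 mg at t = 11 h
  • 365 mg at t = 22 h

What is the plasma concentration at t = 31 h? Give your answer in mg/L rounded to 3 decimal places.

356.928 mg/L

k = ln 2 / 15 = 0.04621 per h
Dose 1 (395 mg at t=0 h): 395·exp(−0.04621·31) = 94.291 mg/L
Dose 2 (55 mg at t=11 h): 55·exp(−0.04621·20) = 21.827 mg/L
Dose 3 (365 mg at t=22 h): 365·exp(−0.04621·9) = 240.810 mg/L
C(31) = 94.291 + 21.827 + 240.810 = 356.928 mg/L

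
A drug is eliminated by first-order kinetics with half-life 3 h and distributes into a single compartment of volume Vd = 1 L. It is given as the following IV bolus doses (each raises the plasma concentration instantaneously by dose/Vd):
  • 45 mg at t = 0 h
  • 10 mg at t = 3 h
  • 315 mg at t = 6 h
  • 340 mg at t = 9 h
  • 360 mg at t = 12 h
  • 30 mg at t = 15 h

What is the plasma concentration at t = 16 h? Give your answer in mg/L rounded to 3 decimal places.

267.006 mg/L

k = ln 2 / 3 = 0.23105 per h
Dose 1 (45 mg at t=0 h): 45·exp(−0.23105·16) = 1.116 mg/L
Dose 2 (10 mg at t=3 h): 10·exp(−0.23105·13) = 0.496 mg/L
Dose 3 (315 mg at t=6 h): 315·exp(−0.23105·10) = 31.252 mg/L
Dose 4 (340 mg at t=9 h): 340·exp(−0.23105·7) = 67.465 mg/L
Dose 5 (360 mg at t=12 h): 360·exp(−0.23105·4) = 142.866 mg/L
Dose 6 (30 mg at t=15 h): 30·exp(−0.23105·1) = 23.811 mg/L
C(16) = 1.116 + 0.496 + 31.252 + 67.465 + 142.866 + 23.811 = 267.006 mg/L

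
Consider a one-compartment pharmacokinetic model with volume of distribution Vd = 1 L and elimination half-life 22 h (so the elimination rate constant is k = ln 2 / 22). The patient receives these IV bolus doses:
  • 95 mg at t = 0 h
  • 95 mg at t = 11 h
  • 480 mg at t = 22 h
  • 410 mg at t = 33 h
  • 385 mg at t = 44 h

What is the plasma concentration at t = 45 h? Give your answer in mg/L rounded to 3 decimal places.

942.096 mg/L

k = ln 2 / 22 = 0.03151 per h
Dose 1 (95 mg at t=0 h): 95·exp(−0.03151·45) = 23.013 mg/L
Dose 2 (95 mg at t=11 h): 95·exp(−0.03151·34) = 32.546 mg/L
Dose 3 (480 mg at t=22 h): 480·exp(−0.03151·23) = 232.556 mg/L
Dose 4 (410 mg at t=33 h): 410·exp(−0.03151·12) = 280.922 mg/L
Dose 5 (385 mg at t=44 h): 385·exp(−0.03151·1) = 373.059 mg/L
C(45) = 23.013 + 32.546 + 232.556 + 280.922 + 373.059 = 942.096 mg/L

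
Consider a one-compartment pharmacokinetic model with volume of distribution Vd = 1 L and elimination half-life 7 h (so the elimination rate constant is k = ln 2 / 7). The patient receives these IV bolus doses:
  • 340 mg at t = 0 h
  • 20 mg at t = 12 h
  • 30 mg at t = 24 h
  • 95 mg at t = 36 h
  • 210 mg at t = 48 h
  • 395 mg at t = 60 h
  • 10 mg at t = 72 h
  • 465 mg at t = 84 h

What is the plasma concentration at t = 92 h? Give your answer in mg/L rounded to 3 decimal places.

231.718 mg/L

k = ln 2 / 7 = 0.09902 per h
Dose 1 (340 mg at t=0 h): 340·exp(−0.09902·92) = 0.038 mg/L
Dose 2 (20 mg at t=12 h): 20·exp(−0.09902·80) = 0.007 mg/L
Dose 3 (30 mg at t=24 h): 30·exp(−0.09902·68) = 0.036 mg/L
Dose 4 (95 mg at t=36 h): 95·exp(−0.09902·56) = 0.371 mg/L
Dose 5 (210 mg at t=48 h): 210·exp(−0.09902·44) = 2.692 mg/L
Dose 6 (395 mg at t=60 h): 395·exp(−0.09902·32) = 16.613 mg/L
Dose 7 (10 mg at t=72 h): 10·exp(−0.09902·20) = 1.380 mg/L
Dose 8 (465 mg at t=84 h): 465·exp(−0.09902·8) = 210.581 mg/L
C(92) = 0.038 + 0.007 + 0.036 + 0.371 + 2.692 + 16.613 + 1.380 + 210.581 = 231.718 mg/L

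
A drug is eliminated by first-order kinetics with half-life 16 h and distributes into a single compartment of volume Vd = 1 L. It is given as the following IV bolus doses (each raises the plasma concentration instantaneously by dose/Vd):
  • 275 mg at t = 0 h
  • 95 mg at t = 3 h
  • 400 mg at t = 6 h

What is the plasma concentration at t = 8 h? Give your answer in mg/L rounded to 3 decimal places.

637.754 mg/L

k = ln 2 / 16 = 0.04332 per h
Dose 1 (275 mg at t=0 h): 275·exp(−0.04332·8) = 194.454 mg/L
Dose 2 (95 mg at t=3 h): 95·exp(−0.04332·5) = 76.498 mg/L
Dose 3 (400 mg at t=6 h): 400·exp(−0.04332·2) = 366.802 mg/L
C(8) = 194.454 + 76.498 + 366.802 = 637.754 mg/L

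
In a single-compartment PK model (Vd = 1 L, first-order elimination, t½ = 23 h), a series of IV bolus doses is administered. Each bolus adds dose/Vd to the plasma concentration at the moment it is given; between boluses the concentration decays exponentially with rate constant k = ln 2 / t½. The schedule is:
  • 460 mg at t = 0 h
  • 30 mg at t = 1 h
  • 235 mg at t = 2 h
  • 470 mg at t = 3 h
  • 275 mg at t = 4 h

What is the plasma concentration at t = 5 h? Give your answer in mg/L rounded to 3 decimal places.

1346.278 mg/L

k = ln 2 / 23 = 0.03014 per h
Dose 1 (460 mg at t=0 h): 460·exp(−0.03014·5) = 395.655 mg/L
Dose 2 (30 mg at t=1 h): 30·exp(−0.03014·4) = 26.593 mg/L
Dose 3 (235 mg at t=2 h): 235·exp(−0.03014·3) = 214.686 mg/L
Dose 4 (470 mg at t=3 h): 470·exp(−0.03014·2) = 442.508 mg/L
Dose 5 (275 mg at t=4 h): 275·exp(−0.03014·1) = 266.836 mg/L
C(5) = 395.655 + 26.593 + 214.686 + 442.508 + 266.836 = 1346.278 mg/L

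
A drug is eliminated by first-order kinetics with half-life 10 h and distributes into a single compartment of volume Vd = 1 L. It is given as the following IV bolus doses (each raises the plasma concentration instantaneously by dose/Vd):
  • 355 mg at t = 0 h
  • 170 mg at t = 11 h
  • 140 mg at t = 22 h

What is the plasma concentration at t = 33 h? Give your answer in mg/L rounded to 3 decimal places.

k = ln 2 / 10 = 0.06931 per h
Dose 1 (355 mg at t=0 h): 355·exp(−0.06931·33) = 36.044 mg/L
Dose 2 (170 mg at t=11 h): 170·exp(−0.06931·22) = 36.998 mg/L
Dose 3 (140 mg at t=22 h): 140·exp(−0.06931·11) = 65.312 mg/L
C(33) = 36.044 + 36.998 + 65.312 = 138.354 mg/L

138.354 mg/L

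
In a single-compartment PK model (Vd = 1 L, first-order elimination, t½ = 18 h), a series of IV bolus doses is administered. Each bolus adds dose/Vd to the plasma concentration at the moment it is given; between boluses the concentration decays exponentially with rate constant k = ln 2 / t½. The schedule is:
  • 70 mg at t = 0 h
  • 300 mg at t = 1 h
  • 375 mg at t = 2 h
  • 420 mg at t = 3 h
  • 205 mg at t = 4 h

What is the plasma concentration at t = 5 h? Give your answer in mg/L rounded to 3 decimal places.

k = ln 2 / 18 = 0.03851 per h
Dose 1 (70 mg at t=0 h): 70·exp(−0.03851·5) = 57.740 mg/L
Dose 2 (300 mg at t=1 h): 300·exp(−0.03851·4) = 257.173 mg/L
Dose 3 (375 mg at t=2 h): 375·exp(−0.03851·3) = 334.087 mg/L
Dose 4 (420 mg at t=3 h): 420·exp(−0.03851·2) = 388.867 mg/L
Dose 5 (205 mg at t=4 h): 205·exp(−0.03851·1) = 197.256 mg/L
C(5) = 57.740 + 257.173 + 334.087 + 388.867 + 197.256 = 1235.124 mg/L

1235.124 mg/L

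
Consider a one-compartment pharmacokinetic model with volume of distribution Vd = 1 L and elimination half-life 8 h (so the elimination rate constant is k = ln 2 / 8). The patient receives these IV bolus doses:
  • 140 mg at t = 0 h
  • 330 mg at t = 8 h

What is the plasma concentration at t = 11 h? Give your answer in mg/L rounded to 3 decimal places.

k = ln 2 / 8 = 0.08664 per h
Dose 1 (140 mg at t=0 h): 140·exp(−0.08664·11) = 53.977 mg/L
Dose 2 (330 mg at t=8 h): 330·exp(−0.08664·3) = 254.465 mg/L
C(11) = 53.977 + 254.465 = 308.442 mg/L

308.442 mg/L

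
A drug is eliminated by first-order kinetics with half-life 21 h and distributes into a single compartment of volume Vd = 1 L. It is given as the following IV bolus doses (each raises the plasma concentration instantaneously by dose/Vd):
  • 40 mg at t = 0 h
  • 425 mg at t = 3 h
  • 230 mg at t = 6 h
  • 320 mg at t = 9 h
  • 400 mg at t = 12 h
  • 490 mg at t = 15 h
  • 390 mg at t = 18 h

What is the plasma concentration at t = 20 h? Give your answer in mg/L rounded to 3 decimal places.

1718.336 mg/L

k = ln 2 / 21 = 0.03301 per h
Dose 1 (40 mg at t=0 h): 40·exp(−0.03301·20) = 20.671 mg/L
Dose 2 (425 mg at t=3 h): 425·exp(−0.03301·17) = 242.492 mg/L
Dose 3 (230 mg at t=6 h): 230·exp(−0.03301·14) = 144.891 mg/L
Dose 4 (320 mg at t=9 h): 320·exp(−0.03301·11) = 222.570 mg/L
Dose 5 (400 mg at t=12 h): 400·exp(−0.03301·8) = 307.172 mg/L
Dose 6 (490 mg at t=15 h): 490·exp(−0.03301·5) = 415.453 mg/L
Dose 7 (390 mg at t=18 h): 390·exp(−0.03301·2) = 365.086 mg/L
C(20) = 20.671 + 242.492 + 144.891 + 222.570 + 307.172 + 415.453 + 365.086 = 1718.336 mg/L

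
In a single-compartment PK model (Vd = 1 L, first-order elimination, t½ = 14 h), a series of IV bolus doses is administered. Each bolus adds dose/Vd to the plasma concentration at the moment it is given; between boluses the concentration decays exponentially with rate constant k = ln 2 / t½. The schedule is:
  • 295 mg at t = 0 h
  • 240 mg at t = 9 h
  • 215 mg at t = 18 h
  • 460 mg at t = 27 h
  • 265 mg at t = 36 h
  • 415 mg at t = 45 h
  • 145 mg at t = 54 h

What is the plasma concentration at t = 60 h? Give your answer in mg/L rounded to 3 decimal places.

k = ln 2 / 14 = 0.04951 per h
Dose 1 (295 mg at t=0 h): 295·exp(−0.04951·60) = 15.125 mg/L
Dose 2 (240 mg at t=9 h): 240·exp(−0.04951·51) = 19.213 mg/L
Dose 3 (215 mg at t=18 h): 215·exp(−0.04951·42) = 26.875 mg/L
Dose 4 (460 mg at t=27 h): 460·exp(−0.04951·33) = 89.782 mg/L
Dose 5 (265 mg at t=36 h): 265·exp(−0.04951·24) = 80.760 mg/L
Dose 6 (415 mg at t=45 h): 415·exp(−0.04951·15) = 197.477 mg/L
Dose 7 (145 mg at t=54 h): 145·exp(−0.04951·6) = 107.735 mg/L
C(60) = 15.125 + 19.213 + 26.875 + 89.782 + 80.760 + 197.477 + 107.735 = 536.966 mg/L

536.966 mg/L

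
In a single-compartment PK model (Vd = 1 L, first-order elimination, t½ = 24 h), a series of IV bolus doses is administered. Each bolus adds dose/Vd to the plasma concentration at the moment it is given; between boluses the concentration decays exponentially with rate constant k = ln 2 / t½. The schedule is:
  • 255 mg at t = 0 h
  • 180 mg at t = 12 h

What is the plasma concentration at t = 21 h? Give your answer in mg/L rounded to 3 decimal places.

k = ln 2 / 24 = 0.02888 per h
Dose 1 (255 mg at t=0 h): 255·exp(−0.02888·21) = 139.040 mg/L
Dose 2 (180 mg at t=12 h): 180·exp(−0.02888·9) = 138.799 mg/L
C(21) = 139.040 + 138.799 = 277.839 mg/L

277.839 mg/L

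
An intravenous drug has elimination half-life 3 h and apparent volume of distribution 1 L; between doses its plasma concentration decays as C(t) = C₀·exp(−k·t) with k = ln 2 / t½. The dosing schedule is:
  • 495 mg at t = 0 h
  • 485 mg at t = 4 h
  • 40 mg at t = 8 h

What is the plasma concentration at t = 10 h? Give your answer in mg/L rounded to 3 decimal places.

k = ln 2 / 3 = 0.23105 per h
Dose 1 (495 mg at t=0 h): 495·exp(−0.23105·10) = 49.110 mg/L
Dose 2 (485 mg at t=4 h): 485·exp(−0.23105·6) = 121.250 mg/L
Dose 3 (40 mg at t=8 h): 40·exp(−0.23105·2) = 25.198 mg/L
C(10) = 49.110 + 121.250 + 25.198 = 195.559 mg/L

195.559 mg/L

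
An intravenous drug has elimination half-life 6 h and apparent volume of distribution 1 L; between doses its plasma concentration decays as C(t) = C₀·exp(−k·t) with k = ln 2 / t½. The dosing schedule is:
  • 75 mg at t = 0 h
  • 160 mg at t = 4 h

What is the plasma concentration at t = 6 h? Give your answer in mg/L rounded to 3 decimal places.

k = ln 2 / 6 = 0.11552 per h
Dose 1 (75 mg at t=0 h): 75·exp(−0.11552·6) = 37.500 mg/L
Dose 2 (160 mg at t=4 h): 160·exp(−0.11552·2) = 126.992 mg/L
C(6) = 37.500 + 126.992 = 164.492 mg/L

164.492 mg/L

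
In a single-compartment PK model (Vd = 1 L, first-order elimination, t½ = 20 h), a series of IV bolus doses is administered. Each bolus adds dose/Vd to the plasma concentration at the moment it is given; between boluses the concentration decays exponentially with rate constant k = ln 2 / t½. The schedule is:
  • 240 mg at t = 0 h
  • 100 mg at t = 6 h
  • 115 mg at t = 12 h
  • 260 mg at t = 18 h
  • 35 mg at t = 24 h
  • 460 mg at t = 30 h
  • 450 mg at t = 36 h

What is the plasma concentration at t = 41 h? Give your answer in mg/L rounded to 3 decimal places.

958.951 mg/L

k = ln 2 / 20 = 0.03466 per h
Dose 1 (240 mg at t=0 h): 240·exp(−0.03466·41) = 57.956 mg/L
Dose 2 (100 mg at t=6 h): 100·exp(−0.03466·35) = 29.730 mg/L
Dose 3 (115 mg at t=12 h): 115·exp(−0.03466·29) = 42.092 mg/L
Dose 4 (260 mg at t=18 h): 260·exp(−0.03466·23) = 117.163 mg/L
Dose 5 (35 mg at t=24 h): 35·exp(−0.03466·17) = 19.417 mg/L
Dose 6 (460 mg at t=30 h): 460·exp(−0.03466·11) = 314.189 mg/L
Dose 7 (450 mg at t=36 h): 450·exp(−0.03466·5) = 378.403 mg/L
C(41) = 57.956 + 29.730 + 42.092 + 117.163 + 19.417 + 314.189 + 378.403 = 958.951 mg/L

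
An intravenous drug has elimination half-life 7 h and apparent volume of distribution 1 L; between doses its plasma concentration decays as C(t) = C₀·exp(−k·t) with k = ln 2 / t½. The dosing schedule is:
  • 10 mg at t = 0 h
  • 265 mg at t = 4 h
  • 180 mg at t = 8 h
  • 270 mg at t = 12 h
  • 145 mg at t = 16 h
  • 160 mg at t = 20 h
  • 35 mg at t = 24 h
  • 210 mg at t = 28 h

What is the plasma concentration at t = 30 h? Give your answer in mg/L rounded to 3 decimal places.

373.787 mg/L

k = ln 2 / 7 = 0.09902 per h
Dose 1 (10 mg at t=0 h): 10·exp(−0.09902·30) = 0.513 mg/L
Dose 2 (265 mg at t=4 h): 265·exp(−0.09902·26) = 20.190 mg/L
Dose 3 (180 mg at t=8 h): 180·exp(−0.09902·22) = 20.379 mg/L
Dose 4 (270 mg at t=12 h): 270·exp(−0.09902·18) = 45.424 mg/L
Dose 5 (145 mg at t=16 h): 145·exp(−0.09902·14) = 36.250 mg/L
Dose 6 (160 mg at t=20 h): 160·exp(−0.09902·10) = 59.440 mg/L
Dose 7 (35 mg at t=24 h): 35·exp(−0.09902·6) = 19.322 mg/L
Dose 8 (210 mg at t=28 h): 210·exp(−0.09902·2) = 172.270 mg/L
C(30) = 0.513 + 20.190 + 20.379 + 45.424 + 36.250 + 59.440 + 19.322 + 172.270 = 373.787 mg/L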